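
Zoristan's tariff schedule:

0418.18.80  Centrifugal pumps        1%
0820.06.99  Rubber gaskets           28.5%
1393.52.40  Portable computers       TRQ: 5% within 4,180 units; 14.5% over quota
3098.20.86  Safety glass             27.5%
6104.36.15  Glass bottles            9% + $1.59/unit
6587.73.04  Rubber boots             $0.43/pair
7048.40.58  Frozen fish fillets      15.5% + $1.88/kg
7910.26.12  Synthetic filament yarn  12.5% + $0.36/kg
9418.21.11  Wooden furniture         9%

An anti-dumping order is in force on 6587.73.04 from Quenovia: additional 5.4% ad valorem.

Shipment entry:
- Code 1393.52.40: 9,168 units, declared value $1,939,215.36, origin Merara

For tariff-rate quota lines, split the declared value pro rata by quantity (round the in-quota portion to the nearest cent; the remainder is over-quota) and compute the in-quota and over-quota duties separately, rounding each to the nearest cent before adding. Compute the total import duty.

$197,191.64

Line 1 (1393.52.40, Merara, 9,168 units, $1,939,215.36):
Code 1393.52.40 is under a tariff-rate quota (threshold 4,180 units). In-quota: 4,180 units at 5%; over-quota: 4,988 units at 14.5%.
Pro-rata value split: in-quota = $1,939,215.36 × 4,180/9,168 = $884,153.60; over-quota = $1,939,215.36 − $884,153.60 = $1,055,061.76.
In-quota duty = $884,153.60 × 5% = $44,207.68. Over-quota duty = $1,055,061.76 × 14.5% = $152,983.96.
Line duty = $44,207.68 + $152,983.96 = $197,191.64.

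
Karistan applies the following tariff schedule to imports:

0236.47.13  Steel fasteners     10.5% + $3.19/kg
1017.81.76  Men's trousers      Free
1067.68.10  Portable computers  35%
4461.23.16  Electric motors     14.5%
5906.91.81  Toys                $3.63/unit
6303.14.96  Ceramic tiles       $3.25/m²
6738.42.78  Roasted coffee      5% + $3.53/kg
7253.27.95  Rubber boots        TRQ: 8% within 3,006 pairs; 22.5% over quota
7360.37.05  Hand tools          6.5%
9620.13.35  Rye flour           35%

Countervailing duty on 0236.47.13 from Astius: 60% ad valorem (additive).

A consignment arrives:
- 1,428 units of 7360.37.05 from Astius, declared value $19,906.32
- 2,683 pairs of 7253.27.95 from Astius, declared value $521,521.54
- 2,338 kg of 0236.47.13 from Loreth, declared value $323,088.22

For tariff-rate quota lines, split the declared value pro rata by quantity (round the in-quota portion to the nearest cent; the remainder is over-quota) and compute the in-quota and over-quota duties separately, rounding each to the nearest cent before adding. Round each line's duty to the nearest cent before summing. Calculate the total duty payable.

$84,398.11

Line 1 (7360.37.05, Astius, 1,428 units, $19,906.32):
Base rate for 7360.37.05 is 6.5%.
Duty = $19,906.32 × 6.5% = $1,293.91.
Line 2 (7253.27.95, Astius, 2,683 pairs, $521,521.54):
Code 7253.27.95 is under a tariff-rate quota (threshold 3,006 pairs). Quantity 2,683 pairs is within the quota, so the in-quota rate 8% applies to the full value.
Duty = $521,521.54 × 8% = $41,721.72.
Line 3 (0236.47.13, Loreth, 2,338 kg, $323,088.22):
Base rate for 0236.47.13 is 10.5% + $3.19/kg.
The additional-duty order on 0236.47.13 targets Astius, not Loreth; it does not apply.
Duty = $323,088.22 × 10.5% + 2,338 × $3.19 = $41,382.48.
Total = $1,293.91 + $41,721.72 + $41,382.48 = $84,398.11.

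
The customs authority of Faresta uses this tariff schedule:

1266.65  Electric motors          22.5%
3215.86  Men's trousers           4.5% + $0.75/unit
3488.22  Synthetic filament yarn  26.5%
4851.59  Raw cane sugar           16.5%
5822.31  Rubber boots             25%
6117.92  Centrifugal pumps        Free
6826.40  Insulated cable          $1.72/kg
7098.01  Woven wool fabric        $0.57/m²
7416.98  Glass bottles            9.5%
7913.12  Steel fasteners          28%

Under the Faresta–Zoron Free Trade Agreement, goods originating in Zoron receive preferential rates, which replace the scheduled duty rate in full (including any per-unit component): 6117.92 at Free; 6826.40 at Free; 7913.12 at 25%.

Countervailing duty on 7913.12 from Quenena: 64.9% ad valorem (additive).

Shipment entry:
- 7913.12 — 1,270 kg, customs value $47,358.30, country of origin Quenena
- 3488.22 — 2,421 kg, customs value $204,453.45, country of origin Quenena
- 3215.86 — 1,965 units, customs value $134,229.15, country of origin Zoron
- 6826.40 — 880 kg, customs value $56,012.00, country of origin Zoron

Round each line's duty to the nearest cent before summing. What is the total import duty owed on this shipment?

Line 1 (7913.12, Quenena, 1,270 kg, $47,358.30):
Base rate for 7913.12 is 28%.
7913.12 has an FTA preferential rate, but origin Quenena is not Zoron; base rate stands.
Additional duty on 7913.12 from Quenena: +64.9%. Applied ad valorem rate: 28% + 64.9% = 92.9%.
Duty = $47,358.30 × 92.9% = $43,995.86.
Line 2 (3488.22, Quenena, 2,421 kg, $204,453.45):
Base rate for 3488.22 is 26.5%.
Duty = $204,453.45 × 26.5% = $54,180.16.
Line 3 (3215.86, Zoron, 1,965 units, $134,229.15):
Base rate for 3215.86 is 4.5% + $0.75/unit.
Origin Zoron is the FTA partner but 3215.86 is not on the preference list; base rate stands.
Duty = $134,229.15 × 4.5% + 1,965 × $0.75 = $7,514.06.
Line 4 (6826.40, Zoron, 880 kg, $56,012.00):
Base rate for 6826.40 is $1.72/kg.
Origin Zoron qualifies under the Faresta–Zoron agreement and 6826.40 is covered: preferential rate Free applies instead.
Duty = $56,012.00 × 0% = $0.00.
Total = $43,995.86 + $54,180.16 + $7,514.06 + $0.00 = $105,690.08.

$105,690.08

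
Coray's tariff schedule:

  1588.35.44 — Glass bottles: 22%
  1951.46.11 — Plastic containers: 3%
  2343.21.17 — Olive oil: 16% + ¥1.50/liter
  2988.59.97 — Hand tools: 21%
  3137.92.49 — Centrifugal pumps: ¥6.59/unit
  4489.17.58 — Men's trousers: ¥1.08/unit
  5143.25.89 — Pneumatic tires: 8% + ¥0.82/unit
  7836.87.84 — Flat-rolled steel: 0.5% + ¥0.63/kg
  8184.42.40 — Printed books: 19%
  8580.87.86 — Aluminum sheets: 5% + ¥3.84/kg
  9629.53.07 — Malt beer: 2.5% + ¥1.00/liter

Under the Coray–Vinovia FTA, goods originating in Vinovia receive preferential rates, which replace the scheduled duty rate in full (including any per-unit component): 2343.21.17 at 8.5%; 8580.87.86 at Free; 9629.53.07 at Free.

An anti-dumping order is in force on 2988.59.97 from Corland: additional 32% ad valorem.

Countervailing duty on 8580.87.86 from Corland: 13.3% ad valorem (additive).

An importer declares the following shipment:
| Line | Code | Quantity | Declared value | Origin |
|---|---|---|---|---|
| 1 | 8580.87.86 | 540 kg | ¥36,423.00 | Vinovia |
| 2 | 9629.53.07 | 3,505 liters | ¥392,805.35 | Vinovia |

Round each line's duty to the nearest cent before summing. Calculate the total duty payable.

Line 1 (8580.87.86, Vinovia, 540 kg, ¥36,423.00):
Base rate for 8580.87.86 is 5% + ¥3.84/kg.
Origin Vinovia qualifies under the Coray–Vinovia agreement and 8580.87.86 is covered: preferential rate Free applies instead.
The additional-duty order on 8580.87.86 targets Corland, not Vinovia; it does not apply.
Duty = ¥36,423.00 × 0% = ¥0.00.
Line 2 (9629.53.07, Vinovia, 3,505 liters, ¥392,805.35):
Base rate for 9629.53.07 is 2.5% + ¥1.00/liter.
Origin Vinovia qualifies under the Coray–Vinovia agreement and 9629.53.07 is covered: preferential rate Free applies instead.
Duty = ¥392,805.35 × 0% = ¥0.00.
Total = ¥0.00 + ¥0.00 = ¥0.00.

¥0.00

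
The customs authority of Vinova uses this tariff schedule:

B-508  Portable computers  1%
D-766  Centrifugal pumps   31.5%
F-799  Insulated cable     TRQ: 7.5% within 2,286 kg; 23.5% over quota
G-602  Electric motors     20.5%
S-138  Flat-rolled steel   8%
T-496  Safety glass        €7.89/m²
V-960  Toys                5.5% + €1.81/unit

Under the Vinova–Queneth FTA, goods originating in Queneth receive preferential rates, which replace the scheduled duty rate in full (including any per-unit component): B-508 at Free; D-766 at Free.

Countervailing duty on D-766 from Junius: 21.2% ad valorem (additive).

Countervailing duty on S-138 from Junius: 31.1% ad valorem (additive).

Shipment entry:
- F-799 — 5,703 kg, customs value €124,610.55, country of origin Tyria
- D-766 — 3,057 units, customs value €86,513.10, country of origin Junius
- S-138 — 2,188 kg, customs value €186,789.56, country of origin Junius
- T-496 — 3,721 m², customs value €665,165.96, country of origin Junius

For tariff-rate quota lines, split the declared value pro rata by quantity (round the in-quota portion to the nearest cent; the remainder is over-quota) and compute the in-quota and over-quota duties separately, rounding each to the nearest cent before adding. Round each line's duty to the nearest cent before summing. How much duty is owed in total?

Line 1 (F-799, Tyria, 5,703 kg, €124,610.55):
Code F-799 is under a tariff-rate quota (threshold 2,286 kg). In-quota: 2,286 kg at 7.5%; over-quota: 3,417 kg at 23.5%.
Pro-rata value split: in-quota = €124,610.55 × 2,286/5,703 = €49,949.10; over-quota = €124,610.55 − €49,949.10 = €74,661.45.
In-quota duty = €49,949.10 × 7.5% = €3,746.18. Over-quota duty = €74,661.45 × 23.5% = €17,545.44.
Line duty = €3,746.18 + €17,545.44 = €21,291.62.
Line 2 (D-766, Junius, 3,057 units, €86,513.10):
Base rate for D-766 is 31.5%.
D-766 has an FTA preferential rate, but origin Junius is not Queneth; base rate stands.
Additional duty on D-766 from Junius: +21.2%. Applied ad valorem rate: 31.5% + 21.2% = 52.7%.
Duty = €86,513.10 × 52.7% = €45,592.40.
Line 3 (S-138, Junius, 2,188 kg, €186,789.56):
Base rate for S-138 is 8%.
Additional duty on S-138 from Junius: +31.1%. Applied ad valorem rate: 8% + 31.1% = 39.1%.
Duty = €186,789.56 × 39.1% = €73,034.72.
Line 4 (T-496, Junius, 3,721 m², €665,165.96):
Base rate for T-496 is €7.89/m².
Duty = 3,721 × €7.89 = €29,358.69.
Total = €21,291.62 + €45,592.40 + €73,034.72 + €29,358.69 = €169,277.43.

€169,277.43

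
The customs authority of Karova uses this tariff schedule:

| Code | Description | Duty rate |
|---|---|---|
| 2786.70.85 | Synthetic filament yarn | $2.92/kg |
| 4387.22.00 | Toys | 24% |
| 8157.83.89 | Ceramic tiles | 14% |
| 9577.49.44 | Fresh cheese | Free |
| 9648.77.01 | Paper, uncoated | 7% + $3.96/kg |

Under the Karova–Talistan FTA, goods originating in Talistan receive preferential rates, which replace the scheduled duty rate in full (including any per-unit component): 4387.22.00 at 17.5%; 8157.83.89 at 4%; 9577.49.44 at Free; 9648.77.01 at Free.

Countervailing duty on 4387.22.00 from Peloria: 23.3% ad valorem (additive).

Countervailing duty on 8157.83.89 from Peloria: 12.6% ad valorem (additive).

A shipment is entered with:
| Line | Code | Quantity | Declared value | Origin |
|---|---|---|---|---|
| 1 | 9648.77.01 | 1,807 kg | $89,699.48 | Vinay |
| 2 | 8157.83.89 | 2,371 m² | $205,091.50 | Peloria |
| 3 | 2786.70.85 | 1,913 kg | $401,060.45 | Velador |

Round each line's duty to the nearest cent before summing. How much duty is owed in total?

$73,574.98

Line 1 (9648.77.01, Vinay, 1,807 kg, $89,699.48):
Base rate for 9648.77.01 is 7% + $3.96/kg.
9648.77.01 has an FTA preferential rate, but origin Vinay is not Talistan; base rate stands.
Duty = $89,699.48 × 7% + 1,807 × $3.96 = $13,434.68.
Line 2 (8157.83.89, Peloria, 2,371 m², $205,091.50):
Base rate for 8157.83.89 is 14%.
8157.83.89 has an FTA preferential rate, but origin Peloria is not Talistan; base rate stands.
Additional duty on 8157.83.89 from Peloria: +12.6%. Applied ad valorem rate: 14% + 12.6% = 26.6%.
Duty = $205,091.50 × 26.6% = $54,554.34.
Line 3 (2786.70.85, Velador, 1,913 kg, $401,060.45):
Base rate for 2786.70.85 is $2.92/kg.
Duty = 1,913 × $2.92 = $5,585.96.
Total = $13,434.68 + $54,554.34 + $5,585.96 = $73,574.98.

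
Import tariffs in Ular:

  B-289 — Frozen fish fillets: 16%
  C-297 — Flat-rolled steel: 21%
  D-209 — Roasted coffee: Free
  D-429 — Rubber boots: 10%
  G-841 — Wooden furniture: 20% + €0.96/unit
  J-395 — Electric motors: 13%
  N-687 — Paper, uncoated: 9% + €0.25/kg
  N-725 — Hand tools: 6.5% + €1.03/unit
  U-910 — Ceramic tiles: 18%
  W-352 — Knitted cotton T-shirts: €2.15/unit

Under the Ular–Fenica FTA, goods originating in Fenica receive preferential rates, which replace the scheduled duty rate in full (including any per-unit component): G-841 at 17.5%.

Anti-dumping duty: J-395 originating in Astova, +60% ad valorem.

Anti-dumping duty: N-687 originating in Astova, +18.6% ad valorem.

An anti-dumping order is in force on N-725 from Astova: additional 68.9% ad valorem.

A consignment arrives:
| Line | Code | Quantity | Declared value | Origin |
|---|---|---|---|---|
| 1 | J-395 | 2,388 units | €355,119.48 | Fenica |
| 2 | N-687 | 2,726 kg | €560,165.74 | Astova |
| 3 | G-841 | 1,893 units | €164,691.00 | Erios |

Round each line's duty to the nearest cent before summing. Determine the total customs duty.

Line 1 (J-395, Fenica, 2,388 units, €355,119.48):
Base rate for J-395 is 13%.
Origin Fenica is the FTA partner but J-395 is not on the preference list; base rate stands.
The additional-duty order on J-395 targets Astova, not Fenica; it does not apply.
Duty = €355,119.48 × 13% = €46,165.53.
Line 2 (N-687, Astova, 2,726 kg, €560,165.74):
Base rate for N-687 is 9% + €0.25/kg.
Additional duty on N-687 from Astova: +18.6%. Applied ad valorem rate: 9% + 18.6% = 27.6%.
Duty = €560,165.74 × 27.6% + 2,726 × €0.25 = €155,287.24.
Line 3 (G-841, Erios, 1,893 units, €164,691.00):
Base rate for G-841 is 20% + €0.96/unit.
G-841 has an FTA preferential rate, but origin Erios is not Fenica; base rate stands.
Duty = €164,691.00 × 20% + 1,893 × €0.96 = €34,755.48.
Total = €46,165.53 + €155,287.24 + €34,755.48 = €236,208.25.

€236,208.25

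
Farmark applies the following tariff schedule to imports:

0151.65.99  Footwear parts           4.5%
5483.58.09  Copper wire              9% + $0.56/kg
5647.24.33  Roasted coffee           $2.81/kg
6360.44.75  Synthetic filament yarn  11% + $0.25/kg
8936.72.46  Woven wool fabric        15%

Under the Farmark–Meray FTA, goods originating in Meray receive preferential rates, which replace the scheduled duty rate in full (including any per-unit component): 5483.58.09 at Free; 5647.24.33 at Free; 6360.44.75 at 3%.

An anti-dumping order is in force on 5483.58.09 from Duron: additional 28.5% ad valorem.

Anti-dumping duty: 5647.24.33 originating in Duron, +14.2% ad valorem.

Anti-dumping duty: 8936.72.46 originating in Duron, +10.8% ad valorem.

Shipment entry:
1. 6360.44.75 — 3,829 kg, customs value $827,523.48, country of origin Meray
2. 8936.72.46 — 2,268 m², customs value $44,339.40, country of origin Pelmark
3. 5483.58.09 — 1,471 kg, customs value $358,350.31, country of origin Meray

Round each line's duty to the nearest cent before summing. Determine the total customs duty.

$31,476.61

Line 1 (6360.44.75, Meray, 3,829 kg, $827,523.48):
Base rate for 6360.44.75 is 11% + $0.25/kg.
Origin Meray qualifies under the Farmark–Meray agreement and 6360.44.75 is covered: preferential rate 3% applies instead.
Duty = $827,523.48 × 3% = $24,825.70.
Line 2 (8936.72.46, Pelmark, 2,268 m², $44,339.40):
Base rate for 8936.72.46 is 15%.
The additional-duty order on 8936.72.46 targets Duron, not Pelmark; it does not apply.
Duty = $44,339.40 × 15% = $6,650.91.
Line 3 (5483.58.09, Meray, 1,471 kg, $358,350.31):
Base rate for 5483.58.09 is 9% + $0.56/kg.
Origin Meray qualifies under the Farmark–Meray agreement and 5483.58.09 is covered: preferential rate Free applies instead.
The additional-duty order on 5483.58.09 targets Duron, not Meray; it does not apply.
Duty = $358,350.31 × 0% = $0.00.
Total = $24,825.70 + $6,650.91 + $0.00 = $31,476.61.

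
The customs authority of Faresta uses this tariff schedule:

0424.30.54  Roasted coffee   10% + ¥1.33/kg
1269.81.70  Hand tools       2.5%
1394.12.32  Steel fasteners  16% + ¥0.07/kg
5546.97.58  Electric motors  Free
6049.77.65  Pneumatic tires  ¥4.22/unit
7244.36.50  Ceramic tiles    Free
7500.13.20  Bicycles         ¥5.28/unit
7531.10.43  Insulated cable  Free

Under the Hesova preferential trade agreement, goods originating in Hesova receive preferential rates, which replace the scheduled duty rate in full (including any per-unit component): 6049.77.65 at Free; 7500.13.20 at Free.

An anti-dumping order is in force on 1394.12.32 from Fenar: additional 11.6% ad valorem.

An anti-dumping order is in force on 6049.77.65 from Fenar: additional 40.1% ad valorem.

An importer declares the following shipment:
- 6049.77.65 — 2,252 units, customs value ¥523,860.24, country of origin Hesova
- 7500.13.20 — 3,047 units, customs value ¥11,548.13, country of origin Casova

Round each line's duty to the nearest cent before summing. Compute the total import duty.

Line 1 (6049.77.65, Hesova, 2,252 units, ¥523,860.24):
Base rate for 6049.77.65 is ¥4.22/unit.
Origin Hesova qualifies under the Faresta–Hesova agreement and 6049.77.65 is covered: preferential rate Free applies instead.
The additional-duty order on 6049.77.65 targets Fenar, not Hesova; it does not apply.
Duty = ¥523,860.24 × 0% = ¥0.00.
Line 2 (7500.13.20, Casova, 3,047 units, ¥11,548.13):
Base rate for 7500.13.20 is ¥5.28/unit.
7500.13.20 has an FTA preferential rate, but origin Casova is not Hesova; base rate stands.
Duty = 3,047 × ¥5.28 = ¥16,088.16.
Total = ¥0.00 + ¥16,088.16 = ¥16,088.16.

¥16,088.16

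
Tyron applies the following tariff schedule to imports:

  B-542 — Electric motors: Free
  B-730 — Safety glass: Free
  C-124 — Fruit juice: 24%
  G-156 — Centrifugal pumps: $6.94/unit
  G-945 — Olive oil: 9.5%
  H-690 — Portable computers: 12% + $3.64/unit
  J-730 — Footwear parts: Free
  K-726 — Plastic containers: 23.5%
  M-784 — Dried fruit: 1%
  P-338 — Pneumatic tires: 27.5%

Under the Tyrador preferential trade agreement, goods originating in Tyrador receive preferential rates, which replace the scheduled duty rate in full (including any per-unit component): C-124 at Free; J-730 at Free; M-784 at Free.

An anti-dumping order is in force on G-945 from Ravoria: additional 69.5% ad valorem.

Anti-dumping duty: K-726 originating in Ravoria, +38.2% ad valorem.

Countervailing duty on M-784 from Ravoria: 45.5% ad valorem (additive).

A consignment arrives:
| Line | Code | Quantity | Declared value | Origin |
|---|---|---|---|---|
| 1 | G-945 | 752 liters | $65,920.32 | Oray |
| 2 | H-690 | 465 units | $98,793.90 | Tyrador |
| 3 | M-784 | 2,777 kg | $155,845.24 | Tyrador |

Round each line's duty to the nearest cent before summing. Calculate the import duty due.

$19,810.30

Line 1 (G-945, Oray, 752 liters, $65,920.32):
Base rate for G-945 is 9.5%.
The additional-duty order on G-945 targets Ravoria, not Oray; it does not apply.
Duty = $65,920.32 × 9.5% = $6,262.43.
Line 2 (H-690, Tyrador, 465 units, $98,793.90):
Base rate for H-690 is 12% + $3.64/unit.
Origin Tyrador is the FTA partner but H-690 is not on the preference list; base rate stands.
Duty = $98,793.90 × 12% + 465 × $3.64 = $13,547.87.
Line 3 (M-784, Tyrador, 2,777 kg, $155,845.24):
Base rate for M-784 is 1%.
Origin Tyrador qualifies under the Tyron–Tyrador agreement and M-784 is covered: preferential rate Free applies instead.
The additional-duty order on M-784 targets Ravoria, not Tyrador; it does not apply.
Duty = $155,845.24 × 0% = $0.00.
Total = $6,262.43 + $13,547.87 + $0.00 = $19,810.30.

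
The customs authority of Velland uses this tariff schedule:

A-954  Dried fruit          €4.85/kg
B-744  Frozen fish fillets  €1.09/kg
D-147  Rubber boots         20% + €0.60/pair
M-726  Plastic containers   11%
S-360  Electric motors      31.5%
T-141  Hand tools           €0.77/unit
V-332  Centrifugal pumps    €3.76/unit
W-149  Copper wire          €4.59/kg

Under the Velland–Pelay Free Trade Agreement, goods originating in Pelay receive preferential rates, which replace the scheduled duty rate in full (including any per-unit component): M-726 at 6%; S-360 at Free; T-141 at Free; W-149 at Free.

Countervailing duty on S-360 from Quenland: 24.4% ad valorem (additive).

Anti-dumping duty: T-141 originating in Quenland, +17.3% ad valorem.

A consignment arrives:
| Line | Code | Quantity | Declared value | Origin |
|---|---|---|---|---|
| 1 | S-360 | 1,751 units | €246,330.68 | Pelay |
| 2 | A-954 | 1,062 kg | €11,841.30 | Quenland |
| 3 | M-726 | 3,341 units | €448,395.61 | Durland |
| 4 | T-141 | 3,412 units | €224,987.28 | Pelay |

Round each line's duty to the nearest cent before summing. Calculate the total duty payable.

Line 1 (S-360, Pelay, 1,751 units, €246,330.68):
Base rate for S-360 is 31.5%.
Origin Pelay qualifies under the Velland–Pelay agreement and S-360 is covered: preferential rate Free applies instead.
The additional-duty order on S-360 targets Quenland, not Pelay; it does not apply.
Duty = €246,330.68 × 0% = €0.00.
Line 2 (A-954, Quenland, 1,062 kg, €11,841.30):
Base rate for A-954 is €4.85/kg.
Duty = 1,062 × €4.85 = €5,150.70.
Line 3 (M-726, Durland, 3,341 units, €448,395.61):
Base rate for M-726 is 11%.
M-726 has an FTA preferential rate, but origin Durland is not Pelay; base rate stands.
Duty = €448,395.61 × 11% = €49,323.52.
Line 4 (T-141, Pelay, 3,412 units, €224,987.28):
Base rate for T-141 is €0.77/unit.
Origin Pelay qualifies under the Velland–Pelay agreement and T-141 is covered: preferential rate Free applies instead.
The additional-duty order on T-141 targets Quenland, not Pelay; it does not apply.
Duty = €224,987.28 × 0% = €0.00.
Total = €0.00 + €5,150.70 + €49,323.52 + €0.00 = €54,474.22.

€54,474.22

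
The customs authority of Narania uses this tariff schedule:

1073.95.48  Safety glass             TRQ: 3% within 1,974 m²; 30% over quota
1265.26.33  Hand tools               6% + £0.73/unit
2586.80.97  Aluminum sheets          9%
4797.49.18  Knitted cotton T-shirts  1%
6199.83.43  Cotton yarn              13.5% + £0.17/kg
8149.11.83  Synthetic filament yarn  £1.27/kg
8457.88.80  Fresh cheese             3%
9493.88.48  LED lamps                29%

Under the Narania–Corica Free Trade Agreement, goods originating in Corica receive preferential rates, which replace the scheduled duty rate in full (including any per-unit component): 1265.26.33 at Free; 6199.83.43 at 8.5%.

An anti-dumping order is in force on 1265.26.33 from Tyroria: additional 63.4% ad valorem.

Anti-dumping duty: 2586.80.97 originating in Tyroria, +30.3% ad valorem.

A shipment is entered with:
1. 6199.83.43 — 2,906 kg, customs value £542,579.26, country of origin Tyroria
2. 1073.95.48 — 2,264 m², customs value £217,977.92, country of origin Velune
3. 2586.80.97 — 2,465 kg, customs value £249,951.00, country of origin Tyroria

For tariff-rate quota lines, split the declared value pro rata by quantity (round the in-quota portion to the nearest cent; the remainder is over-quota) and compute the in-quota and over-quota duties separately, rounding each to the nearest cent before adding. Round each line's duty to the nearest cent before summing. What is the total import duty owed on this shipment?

£186,051.02

Line 1 (6199.83.43, Tyroria, 2,906 kg, £542,579.26):
Base rate for 6199.83.43 is 13.5% + £0.17/kg.
6199.83.43 has an FTA preferential rate, but origin Tyroria is not Corica; base rate stands.
Duty = £542,579.26 × 13.5% + 2,906 × £0.17 = £73,742.22.
Line 2 (1073.95.48, Velune, 2,264 m², £217,977.92):
Code 1073.95.48 is under a tariff-rate quota (threshold 1,974 m²). In-quota: 1,974 m² at 3%; over-quota: 290 m² at 30%.
Pro-rata value split: in-quota = £217,977.92 × 1,974/2,264 = £190,056.72; over-quota = £217,977.92 − £190,056.72 = £27,921.20.
In-quota duty = £190,056.72 × 3% = £5,701.70. Over-quota duty = £27,921.20 × 30% = £8,376.36.
Line duty = £5,701.70 + £8,376.36 = £14,078.06.
Line 3 (2586.80.97, Tyroria, 2,465 kg, £249,951.00):
Base rate for 2586.80.97 is 9%.
Additional duty on 2586.80.97 from Tyroria: +30.3%. Applied ad valorem rate: 9% + 30.3% = 39.3%.
Duty = £249,951.00 × 39.3% = £98,230.74.
Total = £73,742.22 + £14,078.06 + £98,230.74 = £186,051.02.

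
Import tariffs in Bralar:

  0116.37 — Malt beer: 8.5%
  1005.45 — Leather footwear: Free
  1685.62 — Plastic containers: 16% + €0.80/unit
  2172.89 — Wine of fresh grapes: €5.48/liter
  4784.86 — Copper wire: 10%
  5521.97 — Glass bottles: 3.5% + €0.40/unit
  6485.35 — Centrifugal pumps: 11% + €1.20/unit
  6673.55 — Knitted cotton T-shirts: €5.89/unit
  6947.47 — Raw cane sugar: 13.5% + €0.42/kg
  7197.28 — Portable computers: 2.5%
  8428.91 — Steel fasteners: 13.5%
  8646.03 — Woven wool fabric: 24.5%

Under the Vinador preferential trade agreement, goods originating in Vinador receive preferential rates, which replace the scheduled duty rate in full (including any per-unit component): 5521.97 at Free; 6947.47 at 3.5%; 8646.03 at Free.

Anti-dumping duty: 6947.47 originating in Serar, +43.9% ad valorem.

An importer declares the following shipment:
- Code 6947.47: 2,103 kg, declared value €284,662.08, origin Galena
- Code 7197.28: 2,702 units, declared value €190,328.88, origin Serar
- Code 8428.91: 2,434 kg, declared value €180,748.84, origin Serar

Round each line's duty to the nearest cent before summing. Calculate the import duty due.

€68,471.95

Line 1 (6947.47, Galena, 2,103 kg, €284,662.08):
Base rate for 6947.47 is 13.5% + €0.42/kg.
6947.47 has an FTA preferential rate, but origin Galena is not Vinador; base rate stands.
The additional-duty order on 6947.47 targets Serar, not Galena; it does not apply.
Duty = €284,662.08 × 13.5% + 2,103 × €0.42 = €39,312.64.
Line 2 (7197.28, Serar, 2,702 units, €190,328.88):
Base rate for 7197.28 is 2.5%.
Duty = €190,328.88 × 2.5% = €4,758.22.
Line 3 (8428.91, Serar, 2,434 kg, €180,748.84):
Base rate for 8428.91 is 13.5%.
Duty = €180,748.84 × 13.5% = €24,401.09.
Total = €39,312.64 + €4,758.22 + €24,401.09 = €68,471.95.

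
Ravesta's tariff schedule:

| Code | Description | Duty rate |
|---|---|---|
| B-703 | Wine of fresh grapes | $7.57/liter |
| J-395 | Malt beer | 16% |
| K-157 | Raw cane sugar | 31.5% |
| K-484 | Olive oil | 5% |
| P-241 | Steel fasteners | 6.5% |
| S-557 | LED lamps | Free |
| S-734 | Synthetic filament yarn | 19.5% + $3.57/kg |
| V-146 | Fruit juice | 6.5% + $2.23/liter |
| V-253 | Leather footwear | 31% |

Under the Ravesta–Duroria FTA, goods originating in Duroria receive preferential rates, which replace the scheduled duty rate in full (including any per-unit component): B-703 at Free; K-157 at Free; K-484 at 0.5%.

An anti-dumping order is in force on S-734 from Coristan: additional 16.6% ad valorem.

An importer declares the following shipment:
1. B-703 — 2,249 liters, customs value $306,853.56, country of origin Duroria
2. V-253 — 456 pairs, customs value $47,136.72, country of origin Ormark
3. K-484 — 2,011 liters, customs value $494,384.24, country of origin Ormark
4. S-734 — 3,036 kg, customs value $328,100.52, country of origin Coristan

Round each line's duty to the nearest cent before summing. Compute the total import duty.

$168,614.40

Line 1 (B-703, Duroria, 2,249 liters, $306,853.56):
Base rate for B-703 is $7.57/liter.
Origin Duroria qualifies under the Ravesta–Duroria agreement and B-703 is covered: preferential rate Free applies instead.
Duty = $306,853.56 × 0% = $0.00.
Line 2 (V-253, Ormark, 456 pairs, $47,136.72):
Base rate for V-253 is 31%.
Duty = $47,136.72 × 31% = $14,612.38.
Line 3 (K-484, Ormark, 2,011 liters, $494,384.24):
Base rate for K-484 is 5%.
K-484 has an FTA preferential rate, but origin Ormark is not Duroria; base rate stands.
Duty = $494,384.24 × 5% = $24,719.21.
Line 4 (S-734, Coristan, 3,036 kg, $328,100.52):
Base rate for S-734 is 19.5% + $3.57/kg.
Additional duty on S-734 from Coristan: +16.6%. Applied ad valorem rate: 19.5% + 16.6% = 36.1%.
Duty = $328,100.52 × 36.1% + 3,036 × $3.57 = $129,282.81.
Total = $0.00 + $14,612.38 + $24,719.21 + $129,282.81 = $168,614.40.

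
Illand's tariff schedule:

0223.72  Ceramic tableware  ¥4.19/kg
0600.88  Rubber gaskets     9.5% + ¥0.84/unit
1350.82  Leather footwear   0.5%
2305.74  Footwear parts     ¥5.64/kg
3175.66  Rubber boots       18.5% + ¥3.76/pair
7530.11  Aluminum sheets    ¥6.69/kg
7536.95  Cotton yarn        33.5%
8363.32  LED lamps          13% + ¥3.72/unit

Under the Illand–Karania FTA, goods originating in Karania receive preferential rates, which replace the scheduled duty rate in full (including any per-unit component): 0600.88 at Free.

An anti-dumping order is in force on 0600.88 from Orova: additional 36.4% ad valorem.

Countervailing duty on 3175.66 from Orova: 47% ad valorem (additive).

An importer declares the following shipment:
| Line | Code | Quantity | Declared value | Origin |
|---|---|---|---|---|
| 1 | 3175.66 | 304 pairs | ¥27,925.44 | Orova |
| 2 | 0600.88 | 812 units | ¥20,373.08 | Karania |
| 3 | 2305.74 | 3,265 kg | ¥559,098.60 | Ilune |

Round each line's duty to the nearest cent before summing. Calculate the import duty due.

Line 1 (3175.66, Orova, 304 pairs, ¥27,925.44):
Base rate for 3175.66 is 18.5% + ¥3.76/pair.
Additional duty on 3175.66 from Orova: +47%. Applied ad valorem rate: 18.5% + 47% = 65.5%.
Duty = ¥27,925.44 × 65.5% + 304 × ¥3.76 = ¥19,434.20.
Line 2 (0600.88, Karania, 812 units, ¥20,373.08):
Base rate for 0600.88 is 9.5% + ¥0.84/unit.
Origin Karania qualifies under the Illand–Karania agreement and 0600.88 is covered: preferential rate Free applies instead.
The additional-duty order on 0600.88 targets Orova, not Karania; it does not apply.
Duty = ¥20,373.08 × 0% = ¥0.00.
Line 3 (2305.74, Ilune, 3,265 kg, ¥559,098.60):
Base rate for 2305.74 is ¥5.64/kg.
Duty = 3,265 × ¥5.64 = ¥18,414.60.
Total = ¥19,434.20 + ¥0.00 + ¥18,414.60 = ¥37,848.80.

¥37,848.80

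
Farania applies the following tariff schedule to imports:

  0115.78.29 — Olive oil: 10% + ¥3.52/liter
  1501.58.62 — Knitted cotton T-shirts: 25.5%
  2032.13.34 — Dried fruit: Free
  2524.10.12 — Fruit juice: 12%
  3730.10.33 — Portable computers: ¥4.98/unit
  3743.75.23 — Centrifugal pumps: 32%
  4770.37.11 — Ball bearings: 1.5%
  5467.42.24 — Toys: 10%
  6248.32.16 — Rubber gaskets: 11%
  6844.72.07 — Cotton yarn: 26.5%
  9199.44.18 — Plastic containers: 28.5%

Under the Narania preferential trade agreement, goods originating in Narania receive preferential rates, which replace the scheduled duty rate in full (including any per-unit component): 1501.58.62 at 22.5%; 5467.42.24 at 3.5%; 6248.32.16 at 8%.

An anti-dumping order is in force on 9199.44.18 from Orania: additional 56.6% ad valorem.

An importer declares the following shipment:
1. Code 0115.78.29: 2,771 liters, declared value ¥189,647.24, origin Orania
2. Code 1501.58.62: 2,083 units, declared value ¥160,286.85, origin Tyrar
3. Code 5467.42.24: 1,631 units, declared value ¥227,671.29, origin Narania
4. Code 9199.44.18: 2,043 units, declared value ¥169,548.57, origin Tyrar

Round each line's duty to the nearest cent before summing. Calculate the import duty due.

¥125,881.63

Line 1 (0115.78.29, Orania, 2,771 liters, ¥189,647.24):
Base rate for 0115.78.29 is 10% + ¥3.52/liter.
Duty = ¥189,647.24 × 10% + 2,771 × ¥3.52 = ¥28,718.64.
Line 2 (1501.58.62, Tyrar, 2,083 units, ¥160,286.85):
Base rate for 1501.58.62 is 25.5%.
1501.58.62 has an FTA preferential rate, but origin Tyrar is not Narania; base rate stands.
Duty = ¥160,286.85 × 25.5% = ¥40,873.15.
Line 3 (5467.42.24, Narania, 1,631 units, ¥227,671.29):
Base rate for 5467.42.24 is 10%.
Origin Narania qualifies under the Farania–Narania agreement and 5467.42.24 is covered: preferential rate 3.5% applies instead.
Duty = ¥227,671.29 × 3.5% = ¥7,968.50.
Line 4 (9199.44.18, Tyrar, 2,043 units, ¥169,548.57):
Base rate for 9199.44.18 is 28.5%.
The additional-duty order on 9199.44.18 targets Orania, not Tyrar; it does not apply.
Duty = ¥169,548.57 × 28.5% = ¥48,321.34.
Total = ¥28,718.64 + ¥40,873.15 + ¥7,968.50 + ¥48,321.34 = ¥125,881.63.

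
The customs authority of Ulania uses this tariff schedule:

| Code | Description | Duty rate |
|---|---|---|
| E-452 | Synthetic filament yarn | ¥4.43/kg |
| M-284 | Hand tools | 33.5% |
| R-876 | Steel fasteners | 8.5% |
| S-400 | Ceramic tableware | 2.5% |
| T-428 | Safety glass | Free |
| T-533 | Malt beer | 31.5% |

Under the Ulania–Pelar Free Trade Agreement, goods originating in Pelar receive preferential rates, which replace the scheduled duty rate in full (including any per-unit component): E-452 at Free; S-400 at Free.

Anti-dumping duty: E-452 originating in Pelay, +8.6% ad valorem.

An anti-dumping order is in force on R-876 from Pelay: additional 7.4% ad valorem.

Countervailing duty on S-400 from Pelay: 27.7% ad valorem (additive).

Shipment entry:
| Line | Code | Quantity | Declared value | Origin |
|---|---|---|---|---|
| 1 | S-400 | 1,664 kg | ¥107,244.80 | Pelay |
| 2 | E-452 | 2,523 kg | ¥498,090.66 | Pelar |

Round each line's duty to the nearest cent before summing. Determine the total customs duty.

¥32,387.93

Line 1 (S-400, Pelay, 1,664 kg, ¥107,244.80):
Base rate for S-400 is 2.5%.
S-400 has an FTA preferential rate, but origin Pelay is not Pelar; base rate stands.
Additional duty on S-400 from Pelay: +27.7%. Applied ad valorem rate: 2.5% + 27.7% = 30.2%.
Duty = ¥107,244.80 × 30.2% = ¥32,387.93.
Line 2 (E-452, Pelar, 2,523 kg, ¥498,090.66):
Base rate for E-452 is ¥4.43/kg.
Origin Pelar qualifies under the Ulania–Pelar agreement and E-452 is covered: preferential rate Free applies instead.
The additional-duty order on E-452 targets Pelay, not Pelar; it does not apply.
Duty = ¥498,090.66 × 0% = ¥0.00.
Total = ¥32,387.93 + ¥0.00 = ¥32,387.93.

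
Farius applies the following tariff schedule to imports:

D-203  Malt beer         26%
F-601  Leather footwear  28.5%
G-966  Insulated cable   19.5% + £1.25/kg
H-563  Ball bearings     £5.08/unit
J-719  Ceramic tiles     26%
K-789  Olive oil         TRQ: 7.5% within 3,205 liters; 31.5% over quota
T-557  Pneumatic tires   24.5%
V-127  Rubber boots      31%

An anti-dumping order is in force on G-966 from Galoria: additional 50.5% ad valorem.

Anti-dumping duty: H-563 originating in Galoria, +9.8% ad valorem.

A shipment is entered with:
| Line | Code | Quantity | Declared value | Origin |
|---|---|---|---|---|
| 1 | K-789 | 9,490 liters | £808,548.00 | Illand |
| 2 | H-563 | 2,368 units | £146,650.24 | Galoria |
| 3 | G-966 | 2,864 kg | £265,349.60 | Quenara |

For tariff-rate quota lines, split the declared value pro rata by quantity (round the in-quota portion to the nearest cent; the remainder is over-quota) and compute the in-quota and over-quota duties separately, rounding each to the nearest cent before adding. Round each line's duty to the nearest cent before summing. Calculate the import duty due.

Line 1 (K-789, Illand, 9,490 liters, £808,548.00):
Code K-789 is under a tariff-rate quota (threshold 3,205 liters). In-quota: 3,205 liters at 7.5%; over-quota: 6,285 liters at 31.5%.
Pro-rata value split: in-quota = £808,548.00 × 3,205/9,490 = £273,066.00; over-quota = £808,548.00 − £273,066.00 = £535,482.00.
In-quota duty = £273,066.00 × 7.5% = £20,479.95. Over-quota duty = £535,482.00 × 31.5% = £168,676.83.
Line duty = £20,479.95 + £168,676.83 = £189,156.78.
Line 2 (H-563, Galoria, 2,368 units, £146,650.24):
Base rate for H-563 is £5.08/unit.
Additional duty on H-563 from Galoria: +9.8% ad valorem. Applied ad valorem rate = 9.8%.
Duty = £146,650.24 × 9.8% + 2,368 × £5.08 = £26,401.16.
Line 3 (G-966, Quenara, 2,864 kg, £265,349.60):
Base rate for G-966 is 19.5% + £1.25/kg.
The additional-duty order on G-966 targets Galoria, not Quenara; it does not apply.
Duty = £265,349.60 × 19.5% + 2,864 × £1.25 = £55,323.17.
Total = £189,156.78 + £26,401.16 + £55,323.17 = £270,881.11.

£270,881.11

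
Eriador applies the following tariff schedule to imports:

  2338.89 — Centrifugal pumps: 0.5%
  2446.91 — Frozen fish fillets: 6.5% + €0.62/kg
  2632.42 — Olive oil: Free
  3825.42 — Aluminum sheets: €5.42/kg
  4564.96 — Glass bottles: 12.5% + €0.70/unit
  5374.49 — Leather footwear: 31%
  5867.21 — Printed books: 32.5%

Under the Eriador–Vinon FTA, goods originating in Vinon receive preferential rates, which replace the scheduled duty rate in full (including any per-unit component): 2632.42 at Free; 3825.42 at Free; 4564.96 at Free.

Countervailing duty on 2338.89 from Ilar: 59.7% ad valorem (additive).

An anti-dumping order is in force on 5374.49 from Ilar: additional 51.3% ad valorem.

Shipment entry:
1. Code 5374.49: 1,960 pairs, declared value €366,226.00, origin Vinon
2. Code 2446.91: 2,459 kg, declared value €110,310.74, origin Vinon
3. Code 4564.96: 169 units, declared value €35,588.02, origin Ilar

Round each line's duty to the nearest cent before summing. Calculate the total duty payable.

€126,791.64

Line 1 (5374.49, Vinon, 1,960 pairs, €366,226.00):
Base rate for 5374.49 is 31%.
Origin Vinon is the FTA partner but 5374.49 is not on the preference list; base rate stands.
The additional-duty order on 5374.49 targets Ilar, not Vinon; it does not apply.
Duty = €366,226.00 × 31% = €113,530.06.
Line 2 (2446.91, Vinon, 2,459 kg, €110,310.74):
Base rate for 2446.91 is 6.5% + €0.62/kg.
Origin Vinon is the FTA partner but 2446.91 is not on the preference list; base rate stands.
Duty = €110,310.74 × 6.5% + 2,459 × €0.62 = €8,694.78.
Line 3 (4564.96, Ilar, 169 units, €35,588.02):
Base rate for 4564.96 is 12.5% + €0.70/unit.
4564.96 has an FTA preferential rate, but origin Ilar is not Vinon; base rate stands.
Duty = €35,588.02 × 12.5% + 169 × €0.70 = €4,566.80.
Total = €113,530.06 + €8,694.78 + €4,566.80 = €126,791.64.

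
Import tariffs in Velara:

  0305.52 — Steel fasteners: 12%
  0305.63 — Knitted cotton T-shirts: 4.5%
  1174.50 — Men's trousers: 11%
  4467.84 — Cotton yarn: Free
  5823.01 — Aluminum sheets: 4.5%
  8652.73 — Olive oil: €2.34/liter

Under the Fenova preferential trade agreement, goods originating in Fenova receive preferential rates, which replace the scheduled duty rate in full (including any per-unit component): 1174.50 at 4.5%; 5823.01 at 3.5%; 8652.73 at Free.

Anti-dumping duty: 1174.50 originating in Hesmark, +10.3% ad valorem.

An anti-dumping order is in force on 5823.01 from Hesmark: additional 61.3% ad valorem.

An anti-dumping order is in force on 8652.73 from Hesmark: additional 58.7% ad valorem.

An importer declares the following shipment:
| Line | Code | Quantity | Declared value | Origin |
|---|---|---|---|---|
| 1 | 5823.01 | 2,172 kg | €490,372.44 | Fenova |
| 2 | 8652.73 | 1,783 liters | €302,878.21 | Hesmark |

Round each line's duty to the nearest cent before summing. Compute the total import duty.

€199,124.77

Line 1 (5823.01, Fenova, 2,172 kg, €490,372.44):
Base rate for 5823.01 is 4.5%.
Origin Fenova qualifies under the Velara–Fenova agreement and 5823.01 is covered: preferential rate 3.5% applies instead.
The additional-duty order on 5823.01 targets Hesmark, not Fenova; it does not apply.
Duty = €490,372.44 × 3.5% = €17,163.04.
Line 2 (8652.73, Hesmark, 1,783 liters, €302,878.21):
Base rate for 8652.73 is €2.34/liter.
8652.73 has an FTA preferential rate, but origin Hesmark is not Fenova; base rate stands.
Additional duty on 8652.73 from Hesmark: +58.7% ad valorem. Applied ad valorem rate = 58.7%.
Duty = €302,878.21 × 58.7% + 1,783 × €2.34 = €181,961.73.
Total = €17,163.04 + €181,961.73 = €199,124.77.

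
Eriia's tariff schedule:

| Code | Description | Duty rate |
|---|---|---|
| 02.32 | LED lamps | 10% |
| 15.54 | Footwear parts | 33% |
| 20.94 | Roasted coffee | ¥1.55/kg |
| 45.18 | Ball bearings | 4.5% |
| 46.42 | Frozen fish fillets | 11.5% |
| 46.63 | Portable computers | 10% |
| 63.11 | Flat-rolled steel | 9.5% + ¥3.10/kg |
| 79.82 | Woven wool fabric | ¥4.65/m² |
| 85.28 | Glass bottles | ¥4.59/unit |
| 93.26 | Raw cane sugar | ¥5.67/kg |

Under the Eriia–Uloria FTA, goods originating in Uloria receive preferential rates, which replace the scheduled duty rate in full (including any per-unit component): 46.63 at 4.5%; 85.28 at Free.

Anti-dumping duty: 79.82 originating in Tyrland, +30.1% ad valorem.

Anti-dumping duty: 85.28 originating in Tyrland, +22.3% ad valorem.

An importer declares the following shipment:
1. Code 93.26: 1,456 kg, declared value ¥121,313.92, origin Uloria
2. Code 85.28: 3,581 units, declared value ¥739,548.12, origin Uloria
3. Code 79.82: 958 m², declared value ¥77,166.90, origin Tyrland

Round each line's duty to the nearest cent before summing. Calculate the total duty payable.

¥35,937.46

Line 1 (93.26, Uloria, 1,456 kg, ¥121,313.92):
Base rate for 93.26 is ¥5.67/kg.
Origin Uloria is the FTA partner but 93.26 is not on the preference list; base rate stands.
Duty = 1,456 × ¥5.67 = ¥8,255.52.
Line 2 (85.28, Uloria, 3,581 units, ¥739,548.12):
Base rate for 85.28 is ¥4.59/unit.
Origin Uloria qualifies under the Eriia–Uloria agreement and 85.28 is covered: preferential rate Free applies instead.
The additional-duty order on 85.28 targets Tyrland, not Uloria; it does not apply.
Duty = ¥739,548.12 × 0% = ¥0.00.
Line 3 (79.82, Tyrland, 958 m², ¥77,166.90):
Base rate for 79.82 is ¥4.65/m².
Additional duty on 79.82 from Tyrland: +30.1% ad valorem. Applied ad valorem rate = 30.1%.
Duty = ¥77,166.90 × 30.1% + 958 × ¥4.65 = ¥27,681.94.
Total = ¥8,255.52 + ¥0.00 + ¥27,681.94 = ¥35,937.46.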